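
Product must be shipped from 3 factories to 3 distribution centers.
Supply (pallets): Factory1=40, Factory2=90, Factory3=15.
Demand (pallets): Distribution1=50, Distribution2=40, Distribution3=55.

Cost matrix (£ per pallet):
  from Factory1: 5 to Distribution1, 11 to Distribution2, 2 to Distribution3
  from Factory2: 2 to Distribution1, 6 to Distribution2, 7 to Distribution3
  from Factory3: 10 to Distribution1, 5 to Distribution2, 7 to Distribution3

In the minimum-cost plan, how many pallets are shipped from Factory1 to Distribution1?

Optimal shipments:
  Factory1 to Distribution3: 40 × £2 = £80
  Factory2 to Distribution1: 50 × £2 = £100
  Factory2 to Distribution2: 25 × £6 = £150
  Factory2 to Distribution3: 15 × £7 = £105
  Factory3 to Distribution2: 15 × £5 = £75
Total cost = £510.
The route Factory1→Distribution1 is not used.

0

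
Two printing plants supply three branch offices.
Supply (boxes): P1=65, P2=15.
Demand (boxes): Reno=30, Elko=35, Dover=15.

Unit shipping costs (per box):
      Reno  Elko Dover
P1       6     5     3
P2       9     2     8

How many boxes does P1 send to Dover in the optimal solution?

15

The minimum-cost plan:
  P1 to Reno: 30 × 6 = 180
  P1 to Elko: 20 × 5 = 100
  P1 to Dover: 15 × 3 = 45
  P2 to Elko: 15 × 2 = 30
Total cost = 355.
So P1→Dover carries 15 boxes.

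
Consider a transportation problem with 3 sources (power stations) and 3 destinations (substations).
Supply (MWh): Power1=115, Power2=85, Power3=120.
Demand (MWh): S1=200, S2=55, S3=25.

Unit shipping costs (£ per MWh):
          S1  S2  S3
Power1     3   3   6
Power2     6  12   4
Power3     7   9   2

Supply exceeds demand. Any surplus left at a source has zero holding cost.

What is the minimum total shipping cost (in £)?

A cheapest plan:
  Power1→S1: 60 × £3 = £180
  Power1→S2: 55 × £3 = £165
  Power2→S1: 85 × £6 = £510
  Power3→S1: 55 × £7 = £385
  Power3→S3: 25 × £2 = £50
Total = 180 + 165 + 510 + 385 + 50 = £1290.

1290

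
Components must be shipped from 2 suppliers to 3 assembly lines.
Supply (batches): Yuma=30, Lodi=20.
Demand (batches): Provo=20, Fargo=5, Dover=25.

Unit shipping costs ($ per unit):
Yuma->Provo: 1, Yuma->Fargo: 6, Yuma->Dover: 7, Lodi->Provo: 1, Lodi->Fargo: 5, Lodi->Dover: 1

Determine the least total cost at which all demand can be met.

105

Optimal allocation:
  Yuma->Provo: 20 batches
  Yuma->Fargo: 5 batches
  Yuma->Dover: 5 batches
  Lodi->Dover: 20 batches
Total cost = $105.
(Supply check: Yuma ships 30; Lodi ships 20.)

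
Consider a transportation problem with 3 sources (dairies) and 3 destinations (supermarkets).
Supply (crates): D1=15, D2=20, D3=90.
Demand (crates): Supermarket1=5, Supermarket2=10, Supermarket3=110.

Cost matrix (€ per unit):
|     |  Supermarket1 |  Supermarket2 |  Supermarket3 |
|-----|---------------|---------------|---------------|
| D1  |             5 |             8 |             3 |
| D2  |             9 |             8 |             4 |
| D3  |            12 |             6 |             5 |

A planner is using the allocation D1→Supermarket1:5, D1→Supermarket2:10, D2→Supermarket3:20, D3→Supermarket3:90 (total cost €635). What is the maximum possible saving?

Current plan cost = 5·5 + 10·8 + 20·4 + 90·5 = €635.
Optimal plan:
  D1 to Supermarket1: 5 × €5 = €25
  D1 to Supermarket3: 10 × €3 = €30
  D2 to Supermarket3: 20 × €4 = €80
  D3 to Supermarket2: 10 × €6 = €60
  D3 to Supermarket3: 80 × €5 = €400
Optimal cost = €595.
Saving = 635 − 595 = €40.

40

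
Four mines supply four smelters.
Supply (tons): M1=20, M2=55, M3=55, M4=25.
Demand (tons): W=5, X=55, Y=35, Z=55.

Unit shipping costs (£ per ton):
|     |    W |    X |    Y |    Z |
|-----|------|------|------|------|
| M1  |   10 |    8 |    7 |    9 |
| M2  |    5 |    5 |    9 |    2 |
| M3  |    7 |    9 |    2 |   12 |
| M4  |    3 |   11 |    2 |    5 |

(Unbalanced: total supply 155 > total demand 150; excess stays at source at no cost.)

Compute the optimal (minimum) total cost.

650

An optimal shipping plan:
  M1→X: 20 × £8 = £160
  M2→X: 20 × £5 = £100
  M2→Z: 35 × £2 = £70
  M3→X: 15 × £9 = £135
  M3→Y: 35 × £2 = £70
  M4→W: 5 × £3 = £15
  M4→Z: 20 × £5 = £100
Total = 160 + 100 + 70 + 135 + 70 + 15 + 100 = £650.
(Supply check: M1 ships 20; M2 ships 55; M3 ships 50; M4 ships 25.)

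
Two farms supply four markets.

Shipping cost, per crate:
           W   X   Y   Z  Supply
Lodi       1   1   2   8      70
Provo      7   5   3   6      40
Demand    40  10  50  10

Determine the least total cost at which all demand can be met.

An optimal shipping plan:
  Lodi→W: 40 × 1 = 40
  Lodi→X: 10 × 1 = 10
  Lodi→Y: 20 × 2 = 40
  Provo→Y: 30 × 3 = 90
  Provo→Z: 10 × 6 = 60
Total = 40 + 10 + 40 + 90 + 60 = 240.
(Supply check: Lodi ships 70; Provo ships 40.)

240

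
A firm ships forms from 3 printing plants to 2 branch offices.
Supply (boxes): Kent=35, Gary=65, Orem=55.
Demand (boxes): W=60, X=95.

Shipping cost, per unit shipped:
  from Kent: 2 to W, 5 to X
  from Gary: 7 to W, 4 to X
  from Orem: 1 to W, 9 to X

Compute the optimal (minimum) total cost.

An optimal shipping plan:
  Kent to W: 5 × 2 = 10
  Kent to X: 30 × 5 = 150
  Gary to X: 65 × 4 = 260
  Orem to W: 55 × 1 = 55
Total = 10 + 150 + 260 + 55 = 475.

475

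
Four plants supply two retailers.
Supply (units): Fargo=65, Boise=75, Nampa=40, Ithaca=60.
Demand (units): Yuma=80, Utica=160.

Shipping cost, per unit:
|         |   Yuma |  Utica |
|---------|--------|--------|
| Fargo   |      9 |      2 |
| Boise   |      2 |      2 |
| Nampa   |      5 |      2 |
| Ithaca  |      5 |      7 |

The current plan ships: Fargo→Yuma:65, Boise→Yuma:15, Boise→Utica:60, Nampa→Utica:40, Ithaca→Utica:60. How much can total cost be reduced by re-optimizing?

575

Current plan cost = 65·9 + 15·2 + 60·2 + 40·2 + 60·7 = 1235.
Optimal plan:
  Fargo to Utica: 65 × 2 = 130
  Boise to Yuma: 20 × 2 = 40
  Boise to Utica: 55 × 2 = 110
  Nampa to Utica: 40 × 2 = 80
  Ithaca to Yuma: 60 × 5 = 300
Optimal cost = 660.
Saving = 1235 − 660 = 575.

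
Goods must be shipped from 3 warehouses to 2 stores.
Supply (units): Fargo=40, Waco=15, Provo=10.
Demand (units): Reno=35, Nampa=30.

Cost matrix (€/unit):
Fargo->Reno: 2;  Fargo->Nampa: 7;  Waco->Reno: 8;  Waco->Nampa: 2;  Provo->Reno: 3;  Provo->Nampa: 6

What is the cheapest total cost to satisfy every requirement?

195

An optimal shipping plan:
  Fargo–Reno: 35 × €2 = €70
  Fargo–Nampa: 5 × €7 = €35
  Waco–Nampa: 15 × €2 = €30
  Provo–Nampa: 10 × €6 = €60
Total = 70 + 35 + 30 + 60 = €195.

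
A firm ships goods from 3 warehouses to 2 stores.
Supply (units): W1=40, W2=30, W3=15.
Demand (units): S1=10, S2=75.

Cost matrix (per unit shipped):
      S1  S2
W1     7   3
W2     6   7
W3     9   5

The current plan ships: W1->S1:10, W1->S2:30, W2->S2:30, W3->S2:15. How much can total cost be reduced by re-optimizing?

Current plan cost = 10·7 + 30·3 + 30·7 + 15·5 = 445.
Optimal plan:
  W1–S2: 40 units
  W2–S1: 10 units
  W2–S2: 20 units
  W3–S2: 15 units
Optimal cost = 395.
Saving = 445 − 395 = 50.

50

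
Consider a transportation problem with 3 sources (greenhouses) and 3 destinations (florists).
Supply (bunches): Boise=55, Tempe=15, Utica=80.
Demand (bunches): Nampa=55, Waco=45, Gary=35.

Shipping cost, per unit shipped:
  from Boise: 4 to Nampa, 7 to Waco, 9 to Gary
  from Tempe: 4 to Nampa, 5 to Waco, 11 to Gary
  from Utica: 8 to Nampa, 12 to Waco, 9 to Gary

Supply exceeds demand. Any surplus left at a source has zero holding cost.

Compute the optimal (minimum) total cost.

940

Optimal allocation:
  Boise→Nampa: 25 bunches
  Boise→Waco: 30 bunches
  Tempe→Waco: 15 bunches
  Utica→Nampa: 30 bunches
  Utica→Gary: 35 bunches
Total cost = 940.
(Supply check: Boise ships 55; Tempe ships 15; Utica ships 65.)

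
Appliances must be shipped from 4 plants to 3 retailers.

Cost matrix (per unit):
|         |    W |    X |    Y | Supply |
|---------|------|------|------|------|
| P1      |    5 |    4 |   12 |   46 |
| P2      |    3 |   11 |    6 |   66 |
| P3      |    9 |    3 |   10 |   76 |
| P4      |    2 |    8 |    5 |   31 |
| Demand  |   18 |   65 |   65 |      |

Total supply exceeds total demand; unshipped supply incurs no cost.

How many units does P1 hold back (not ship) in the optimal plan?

46

Minimum-cost shipments:
  P2→W: 18 × 3 = 54
  P2→Y: 34 × 6 = 204
  P3→X: 65 × 3 = 195
  P4→Y: 31 × 5 = 155
Total cost = 608.
P1 ships 0 of its 46, leaving 46.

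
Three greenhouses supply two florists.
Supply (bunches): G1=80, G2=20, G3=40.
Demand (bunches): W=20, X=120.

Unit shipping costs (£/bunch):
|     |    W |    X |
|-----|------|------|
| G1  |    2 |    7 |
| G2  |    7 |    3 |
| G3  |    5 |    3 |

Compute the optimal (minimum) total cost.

640

A cheapest plan:
  G1->W: 20 bunches
  G1->X: 60 bunches
  G2->X: 20 bunches
  G3->X: 40 bunches
Total cost = £640.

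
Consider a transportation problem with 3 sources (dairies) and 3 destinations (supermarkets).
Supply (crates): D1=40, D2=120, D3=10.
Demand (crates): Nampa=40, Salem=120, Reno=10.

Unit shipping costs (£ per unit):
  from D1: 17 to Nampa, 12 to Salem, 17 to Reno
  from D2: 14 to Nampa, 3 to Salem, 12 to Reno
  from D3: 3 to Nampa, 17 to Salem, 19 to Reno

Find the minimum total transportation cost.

Optimal allocation:
  D1–Nampa: 30 × £17 = £510
  D1–Reno: 10 × £17 = £170
  D2–Salem: 120 × £3 = £360
  D3–Nampa: 10 × £3 = £30
Total = 510 + 170 + 360 + 30 = £1070.
(Supply check: D1 ships 40; D2 ships 120; D3 ships 10.)

1070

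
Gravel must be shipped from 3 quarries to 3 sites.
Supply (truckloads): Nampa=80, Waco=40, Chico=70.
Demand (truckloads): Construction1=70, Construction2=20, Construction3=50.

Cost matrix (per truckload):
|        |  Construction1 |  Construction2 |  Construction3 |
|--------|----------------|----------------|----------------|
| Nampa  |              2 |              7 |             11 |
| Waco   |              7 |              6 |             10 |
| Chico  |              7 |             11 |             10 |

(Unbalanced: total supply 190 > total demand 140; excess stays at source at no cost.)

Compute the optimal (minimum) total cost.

760

An optimal shipping plan:
  Nampa→Construction1: 70 truckloads
  Waco→Construction2: 20 truckloads
  Waco→Construction3: 20 truckloads
  Chico→Construction3: 30 truckloads
Total cost = 760.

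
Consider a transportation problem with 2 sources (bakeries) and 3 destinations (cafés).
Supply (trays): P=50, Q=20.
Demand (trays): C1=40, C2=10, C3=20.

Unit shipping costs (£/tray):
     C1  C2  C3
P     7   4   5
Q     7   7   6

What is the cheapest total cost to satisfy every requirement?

Optimal allocation:
  P->C1: 20 × £7 = £140
  P->C2: 10 × £4 = £40
  P->C3: 20 × £5 = £100
  Q->C1: 20 × £7 = £140
Total = 140 + 40 + 100 + 140 = £420.

420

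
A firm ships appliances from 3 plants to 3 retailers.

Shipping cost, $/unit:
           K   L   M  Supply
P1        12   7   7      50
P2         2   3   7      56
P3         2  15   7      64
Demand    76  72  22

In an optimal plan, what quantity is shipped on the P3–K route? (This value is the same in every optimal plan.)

64

Optimal shipments:
  P1→L: 28 units
  P1→M: 22 units
  P2→K: 12 units
  P2→L: 44 units
  P3→K: 64 units
Total cost = $634.
So P3→K carries 64 units.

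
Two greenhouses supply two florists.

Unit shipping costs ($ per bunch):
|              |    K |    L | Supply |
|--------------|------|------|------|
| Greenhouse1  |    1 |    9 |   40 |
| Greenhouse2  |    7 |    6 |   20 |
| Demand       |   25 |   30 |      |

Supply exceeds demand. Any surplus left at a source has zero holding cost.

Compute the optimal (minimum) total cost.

Optimal allocation:
  Greenhouse1→K: 25 × $1 = $25
  Greenhouse1→L: 10 × $9 = $90
  Greenhouse2→L: 20 × $6 = $120
Total = 25 + 90 + 120 = $235.

235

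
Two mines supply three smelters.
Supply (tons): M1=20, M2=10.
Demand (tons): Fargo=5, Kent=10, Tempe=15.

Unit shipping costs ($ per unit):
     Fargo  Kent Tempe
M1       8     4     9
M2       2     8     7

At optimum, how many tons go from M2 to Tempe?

The minimum-cost plan:
  M1 to Kent: 10 × $4 = $40
  M1 to Tempe: 10 × $9 = $90
  M2 to Fargo: 5 × $2 = $10
  M2 to Tempe: 5 × $7 = $35
Total cost = $175.
So M2→Tempe carries 5 tons.

5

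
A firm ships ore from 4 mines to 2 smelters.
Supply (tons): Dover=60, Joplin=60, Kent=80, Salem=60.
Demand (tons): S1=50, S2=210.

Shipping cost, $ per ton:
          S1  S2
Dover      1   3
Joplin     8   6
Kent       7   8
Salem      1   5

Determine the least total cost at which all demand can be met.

One minimum-cost allocation:
  Dover→S2: 60 × $3 = $180
  Joplin→S2: 60 × $6 = $360
  Kent→S2: 80 × $8 = $640
  Salem→S1: 50 × $1 = $50
  Salem→S2: 10 × $5 = $50
Total = 180 + 360 + 640 + 50 + 50 = $1280.

1280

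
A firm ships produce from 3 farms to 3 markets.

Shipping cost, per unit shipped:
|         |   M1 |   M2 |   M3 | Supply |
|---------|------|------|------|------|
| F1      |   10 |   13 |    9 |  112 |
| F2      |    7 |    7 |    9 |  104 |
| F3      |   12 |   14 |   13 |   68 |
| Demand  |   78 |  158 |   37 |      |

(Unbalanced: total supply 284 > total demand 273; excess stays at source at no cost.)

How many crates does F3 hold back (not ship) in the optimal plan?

11

Minimum-cost shipments:
  F1->M1: 75 × 10 = 750
  F1->M3: 37 × 9 = 333
  F2->M2: 104 × 7 = 728
  F3->M1: 3 × 12 = 36
  F3->M2: 54 × 14 = 756
Total cost = 2603.
F3 ships 57 of its 68, leaving 11.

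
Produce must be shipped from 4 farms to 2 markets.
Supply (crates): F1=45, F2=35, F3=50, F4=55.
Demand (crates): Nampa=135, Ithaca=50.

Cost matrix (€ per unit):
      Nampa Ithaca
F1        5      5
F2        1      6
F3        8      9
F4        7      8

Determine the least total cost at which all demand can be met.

1050

An optimal shipping plan:
  F1 to Ithaca: 45 × €5 = €225
  F2 to Nampa: 35 × €1 = €35
  F3 to Nampa: 45 × €8 = €360
  F3 to Ithaca: 5 × €9 = €45
  F4 to Nampa: 55 × €7 = €385
Total = 225 + 35 + 360 + 45 + 385 = €1050.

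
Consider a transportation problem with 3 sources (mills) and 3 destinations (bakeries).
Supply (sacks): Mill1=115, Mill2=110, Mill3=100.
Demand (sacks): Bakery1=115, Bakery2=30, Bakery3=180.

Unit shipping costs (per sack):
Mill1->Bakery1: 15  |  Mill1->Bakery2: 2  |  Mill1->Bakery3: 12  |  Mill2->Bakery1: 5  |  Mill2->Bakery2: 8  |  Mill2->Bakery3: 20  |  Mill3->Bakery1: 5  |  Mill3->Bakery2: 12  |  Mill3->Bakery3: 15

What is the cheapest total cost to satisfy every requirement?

3080

An optimal shipping plan:
  Mill1–Bakery2: 30 sacks
  Mill1–Bakery3: 85 sacks
  Mill2–Bakery1: 110 sacks
  Mill3–Bakery1: 5 sacks
  Mill3–Bakery3: 95 sacks
Total cost = 3080.
(Supply check: Mill1 ships 115; Mill2 ships 110; Mill3 ships 100.)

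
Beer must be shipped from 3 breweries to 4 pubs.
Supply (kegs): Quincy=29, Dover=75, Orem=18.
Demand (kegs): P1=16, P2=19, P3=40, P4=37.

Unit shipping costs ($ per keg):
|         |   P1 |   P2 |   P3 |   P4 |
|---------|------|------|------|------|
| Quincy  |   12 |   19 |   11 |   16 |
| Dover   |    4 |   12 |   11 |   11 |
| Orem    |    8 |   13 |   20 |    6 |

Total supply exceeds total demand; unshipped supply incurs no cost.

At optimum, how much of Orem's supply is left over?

An optimal plan:
  Quincy->P3: 29 × $11 = $319
  Dover->P1: 16 × $4 = $64
  Dover->P2: 19 × $12 = $228
  Dover->P3: 11 × $11 = $121
  Dover->P4: 19 × $11 = $209
  Orem->P4: 18 × $6 = $108
Total cost = $1049.
Orem ships 18 of its 18, leaving 0.

0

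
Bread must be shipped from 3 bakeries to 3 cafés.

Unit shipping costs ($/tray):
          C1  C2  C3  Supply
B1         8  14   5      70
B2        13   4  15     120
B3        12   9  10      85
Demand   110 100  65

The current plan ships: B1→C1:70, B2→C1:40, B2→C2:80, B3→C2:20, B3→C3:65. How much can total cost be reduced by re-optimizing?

Current plan cost = 70·8 + 40·13 + 80·4 + 20·9 + 65·10 = $2230.
Optimal plan:
  B1->C1: 5 × $8 = $40
  B1->C3: 65 × $5 = $325
  B2->C1: 20 × $13 = $260
  B2->C2: 100 × $4 = $400
  B3->C1: 85 × $12 = $1020
Optimal cost = $2045.
Saving = 2230 − 2045 = $185.

185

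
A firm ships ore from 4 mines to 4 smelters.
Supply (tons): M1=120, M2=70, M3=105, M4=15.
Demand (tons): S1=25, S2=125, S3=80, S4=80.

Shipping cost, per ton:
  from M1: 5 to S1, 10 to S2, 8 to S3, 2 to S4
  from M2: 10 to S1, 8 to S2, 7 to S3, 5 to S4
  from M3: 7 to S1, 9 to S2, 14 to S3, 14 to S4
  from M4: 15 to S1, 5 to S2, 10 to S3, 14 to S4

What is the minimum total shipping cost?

1920

Optimal allocation:
  M1->S1: 25 × 5 = 125
  M1->S3: 15 × 8 = 120
  M1->S4: 80 × 2 = 160
  M2->S2: 5 × 8 = 40
  M2->S3: 65 × 7 = 455
  M3->S2: 105 × 9 = 945
  M4->S2: 15 × 5 = 75
Total = 125 + 120 + 160 + 40 + 455 + 945 + 75 = 1920.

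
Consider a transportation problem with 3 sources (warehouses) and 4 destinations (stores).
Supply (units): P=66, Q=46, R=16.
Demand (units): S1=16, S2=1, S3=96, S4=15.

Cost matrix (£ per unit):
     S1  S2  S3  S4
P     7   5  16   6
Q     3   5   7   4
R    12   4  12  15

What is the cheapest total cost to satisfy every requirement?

Optimal allocation:
  P->S1: 16 × £7 = £112
  P->S2: 1 × £5 = £5
  P->S3: 34 × £16 = £544
  P->S4: 15 × £6 = £90
  Q->S3: 46 × £7 = £322
  R->S3: 16 × £12 = £192
Total = 112 + 5 + 544 + 90 + 322 + 192 = £1265.

1265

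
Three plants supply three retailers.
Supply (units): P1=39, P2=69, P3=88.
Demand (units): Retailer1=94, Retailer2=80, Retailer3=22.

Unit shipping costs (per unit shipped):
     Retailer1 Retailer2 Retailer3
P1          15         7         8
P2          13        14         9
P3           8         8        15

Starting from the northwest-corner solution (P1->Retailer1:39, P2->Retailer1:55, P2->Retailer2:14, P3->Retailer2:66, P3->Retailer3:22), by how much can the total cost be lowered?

568

Current plan cost = 39·15 + 55·13 + 14·14 + 66·8 + 22·15 = 2354.
Optimal plan:
  P1→Retailer2: 39 × 7 = 273
  P2→Retailer1: 47 × 13 = 611
  P2→Retailer3: 22 × 9 = 198
  P3→Retailer1: 47 × 8 = 376
  P3→Retailer2: 41 × 8 = 328
Optimal cost = 1786.
Saving = 2354 − 1786 = 568.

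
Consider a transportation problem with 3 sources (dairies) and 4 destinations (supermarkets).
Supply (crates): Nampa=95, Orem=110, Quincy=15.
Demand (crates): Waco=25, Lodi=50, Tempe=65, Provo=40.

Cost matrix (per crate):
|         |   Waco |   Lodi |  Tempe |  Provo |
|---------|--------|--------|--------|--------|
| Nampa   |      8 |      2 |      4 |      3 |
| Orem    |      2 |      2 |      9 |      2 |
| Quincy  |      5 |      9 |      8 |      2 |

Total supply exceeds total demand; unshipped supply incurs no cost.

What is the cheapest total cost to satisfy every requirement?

490

Optimal allocation:
  Nampa to Tempe: 65 × 4 = 260
  Orem to Waco: 25 × 2 = 50
  Orem to Lodi: 50 × 2 = 100
  Orem to Provo: 25 × 2 = 50
  Quincy to Provo: 15 × 2 = 30
Total = 260 + 50 + 100 + 50 + 30 = 490.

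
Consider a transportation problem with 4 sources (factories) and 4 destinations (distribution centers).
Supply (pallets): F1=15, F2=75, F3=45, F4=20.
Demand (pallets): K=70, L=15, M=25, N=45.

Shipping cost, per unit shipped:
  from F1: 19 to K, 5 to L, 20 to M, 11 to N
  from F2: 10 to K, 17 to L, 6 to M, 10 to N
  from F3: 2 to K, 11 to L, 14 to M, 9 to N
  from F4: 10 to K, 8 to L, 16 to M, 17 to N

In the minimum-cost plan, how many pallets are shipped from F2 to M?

Solving gives:
  F1→L: 15 × 5 = 75
  F2→K: 5 × 10 = 50
  F2→M: 25 × 6 = 150
  F2→N: 45 × 10 = 450
  F3→K: 45 × 2 = 90
  F4→K: 20 × 10 = 200
Total cost = 1015.
So F2→M carries 25 pallets.

25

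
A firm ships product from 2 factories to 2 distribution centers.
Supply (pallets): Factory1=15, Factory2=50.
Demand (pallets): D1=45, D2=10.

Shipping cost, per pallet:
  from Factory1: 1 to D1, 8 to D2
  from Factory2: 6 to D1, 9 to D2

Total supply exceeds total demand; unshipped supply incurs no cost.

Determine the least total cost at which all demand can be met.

An optimal shipping plan:
  Factory1–D1: 15 × 1 = 15
  Factory2–D1: 30 × 6 = 180
  Factory2–D2: 10 × 9 = 90
Total = 15 + 180 + 90 = 285.

285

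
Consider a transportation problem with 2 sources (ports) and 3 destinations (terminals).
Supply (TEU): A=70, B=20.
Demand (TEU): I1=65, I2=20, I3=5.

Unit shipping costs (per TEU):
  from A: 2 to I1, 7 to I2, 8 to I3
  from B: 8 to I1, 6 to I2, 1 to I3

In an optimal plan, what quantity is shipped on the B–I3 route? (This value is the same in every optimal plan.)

5

The minimum-cost plan:
  A–I1: 65 × 2 = 130
  A–I2: 5 × 7 = 35
  B–I2: 15 × 6 = 90
  B–I3: 5 × 1 = 5
Total cost = 260.
So B→I3 carries 5 TEU.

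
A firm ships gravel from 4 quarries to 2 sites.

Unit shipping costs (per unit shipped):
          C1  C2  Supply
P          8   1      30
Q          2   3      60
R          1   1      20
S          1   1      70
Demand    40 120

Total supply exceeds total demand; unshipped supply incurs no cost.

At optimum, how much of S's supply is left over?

An optimal plan:
  P–C2: 30 × 1 = 30
  Q–C1: 40 × 2 = 80
  R–C2: 20 × 1 = 20
  S–C2: 70 × 1 = 70
Total cost = 200.
S ships 70 of its 70, leaving 0.

0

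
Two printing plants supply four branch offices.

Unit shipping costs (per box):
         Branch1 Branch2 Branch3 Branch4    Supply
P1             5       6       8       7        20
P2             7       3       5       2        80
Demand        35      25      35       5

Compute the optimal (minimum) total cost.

One minimum-cost allocation:
  P1–Branch1: 20 boxes
  P2–Branch1: 15 boxes
  P2–Branch2: 25 boxes
  P2–Branch3: 35 boxes
  P2–Branch4: 5 boxes
Total cost = 465.

465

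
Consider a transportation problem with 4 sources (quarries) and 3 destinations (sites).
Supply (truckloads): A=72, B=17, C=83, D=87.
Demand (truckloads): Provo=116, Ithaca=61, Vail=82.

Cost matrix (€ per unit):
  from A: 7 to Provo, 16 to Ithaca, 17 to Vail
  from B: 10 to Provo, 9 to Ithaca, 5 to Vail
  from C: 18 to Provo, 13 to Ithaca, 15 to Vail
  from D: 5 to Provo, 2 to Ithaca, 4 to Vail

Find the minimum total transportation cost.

Optimal allocation:
  A to Provo: 72 × €7 = €504
  B to Vail: 17 × €5 = €85
  C to Ithaca: 61 × €13 = €793
  C to Vail: 22 × €15 = €330
  D to Provo: 44 × €5 = €220
  D to Vail: 43 × €4 = €172
Total = 504 + 85 + 793 + 330 + 220 + 172 = €2104.

2104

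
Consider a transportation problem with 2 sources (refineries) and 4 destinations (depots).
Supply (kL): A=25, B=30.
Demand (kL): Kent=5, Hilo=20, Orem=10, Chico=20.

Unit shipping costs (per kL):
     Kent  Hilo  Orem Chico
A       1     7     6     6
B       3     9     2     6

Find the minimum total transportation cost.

One minimum-cost allocation:
  A→Kent: 5 kL
  A→Hilo: 20 kL
  B→Orem: 10 kL
  B→Chico: 20 kL
Total cost = 285.
(Supply check: A ships 25; B ships 30.)

285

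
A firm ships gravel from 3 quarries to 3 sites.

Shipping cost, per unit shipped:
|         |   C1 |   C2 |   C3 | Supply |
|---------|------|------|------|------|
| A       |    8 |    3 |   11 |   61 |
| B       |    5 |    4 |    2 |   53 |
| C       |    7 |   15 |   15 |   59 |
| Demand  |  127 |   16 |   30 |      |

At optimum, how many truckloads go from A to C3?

Optimal shipments:
  A->C1: 45 truckloads
  A->C2: 16 truckloads
  B->C1: 23 truckloads
  B->C3: 30 truckloads
  C->C1: 59 truckloads
Total cost = 996.
The route A→C3 is not used.

0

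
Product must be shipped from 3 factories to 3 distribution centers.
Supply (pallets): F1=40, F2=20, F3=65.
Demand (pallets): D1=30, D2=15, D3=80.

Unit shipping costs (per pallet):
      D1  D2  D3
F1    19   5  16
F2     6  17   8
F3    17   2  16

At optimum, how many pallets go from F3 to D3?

40

The minimum-cost plan:
  F1–D3: 40 pallets
  F2–D1: 20 pallets
  F3–D1: 10 pallets
  F3–D2: 15 pallets
  F3–D3: 40 pallets
Total cost = 1600.
So F3→D3 carries 40 pallets.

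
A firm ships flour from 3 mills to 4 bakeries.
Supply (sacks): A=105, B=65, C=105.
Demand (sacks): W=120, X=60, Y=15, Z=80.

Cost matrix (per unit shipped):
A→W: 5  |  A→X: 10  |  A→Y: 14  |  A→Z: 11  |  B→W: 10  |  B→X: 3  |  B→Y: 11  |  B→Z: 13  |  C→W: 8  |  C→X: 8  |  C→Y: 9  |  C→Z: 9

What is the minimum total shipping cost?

1690

A cheapest plan:
  A–W: 105 × 5 = 525
  B–W: 5 × 10 = 50
  B–X: 60 × 3 = 180
  C–W: 10 × 8 = 80
  C–Y: 15 × 9 = 135
  C–Z: 80 × 9 = 720
Total = 525 + 50 + 180 + 80 + 135 + 720 = 1690.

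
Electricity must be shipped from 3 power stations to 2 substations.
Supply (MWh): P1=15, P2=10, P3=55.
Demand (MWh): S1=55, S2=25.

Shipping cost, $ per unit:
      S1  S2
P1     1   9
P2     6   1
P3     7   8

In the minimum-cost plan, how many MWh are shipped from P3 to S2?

15

Solving gives:
  P1→S1: 15 × $1 = $15
  P2→S2: 10 × $1 = $10
  P3→S1: 40 × $7 = $280
  P3→S2: 15 × $8 = $120
Total cost = $425.
So P3→S2 carries 15 MWh.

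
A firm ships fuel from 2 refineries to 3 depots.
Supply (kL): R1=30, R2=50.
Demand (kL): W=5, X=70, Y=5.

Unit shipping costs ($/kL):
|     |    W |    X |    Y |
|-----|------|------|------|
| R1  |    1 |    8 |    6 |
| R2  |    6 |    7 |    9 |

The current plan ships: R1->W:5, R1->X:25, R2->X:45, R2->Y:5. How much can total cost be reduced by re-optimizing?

20

Current plan cost = 5·1 + 25·8 + 45·7 + 5·9 = $565.
Optimal plan:
  R1→W: 5 × $1 = $5
  R1→X: 20 × $8 = $160
  R1→Y: 5 × $6 = $30
  R2→X: 50 × $7 = $350
Optimal cost = $545.
Saving = 565 − 545 = $20.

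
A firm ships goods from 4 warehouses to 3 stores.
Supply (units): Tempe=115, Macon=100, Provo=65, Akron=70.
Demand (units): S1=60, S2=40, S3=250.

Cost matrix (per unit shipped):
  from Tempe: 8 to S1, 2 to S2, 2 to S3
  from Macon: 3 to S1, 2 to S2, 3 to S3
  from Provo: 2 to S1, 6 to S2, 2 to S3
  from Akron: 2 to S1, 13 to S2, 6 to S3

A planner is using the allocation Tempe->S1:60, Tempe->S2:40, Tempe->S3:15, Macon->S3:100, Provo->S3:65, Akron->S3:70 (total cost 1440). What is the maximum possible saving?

Current plan cost = 60·8 + 40·2 + 15·2 + 100·3 + 65·2 + 70·6 = 1440.
Optimal plan:
  Tempe->S3: 115 × 2 = 230
  Macon->S2: 40 × 2 = 80
  Macon->S3: 60 × 3 = 180
  Provo->S3: 65 × 2 = 130
  Akron->S1: 60 × 2 = 120
  Akron->S3: 10 × 6 = 60
Optimal cost = 800.
Saving = 1440 − 800 = 640.

640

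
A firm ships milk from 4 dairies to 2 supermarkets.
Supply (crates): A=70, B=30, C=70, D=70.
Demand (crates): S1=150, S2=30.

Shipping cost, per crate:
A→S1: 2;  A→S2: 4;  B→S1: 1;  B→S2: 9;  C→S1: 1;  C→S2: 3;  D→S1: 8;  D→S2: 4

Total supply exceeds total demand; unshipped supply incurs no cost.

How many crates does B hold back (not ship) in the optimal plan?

0

Minimum-cost shipments:
  A–S1: 50 × 2 = 100
  A–S2: 20 × 4 = 80
  B–S1: 30 × 1 = 30
  C–S1: 70 × 1 = 70
  D–S2: 10 × 4 = 40
Total cost = 320.
B ships 30 of its 30, leaving 0.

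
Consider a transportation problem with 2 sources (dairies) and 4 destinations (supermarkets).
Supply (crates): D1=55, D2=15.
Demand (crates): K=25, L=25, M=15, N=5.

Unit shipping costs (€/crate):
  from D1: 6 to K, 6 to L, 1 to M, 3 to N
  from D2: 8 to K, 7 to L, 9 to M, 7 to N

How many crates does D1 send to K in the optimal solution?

Optimal shipments:
  D1 to K: 25 crates
  D1 to L: 10 crates
  D1 to M: 15 crates
  D1 to N: 5 crates
  D2 to L: 15 crates
Total cost = €345.
So D1→K carries 25 crates.

25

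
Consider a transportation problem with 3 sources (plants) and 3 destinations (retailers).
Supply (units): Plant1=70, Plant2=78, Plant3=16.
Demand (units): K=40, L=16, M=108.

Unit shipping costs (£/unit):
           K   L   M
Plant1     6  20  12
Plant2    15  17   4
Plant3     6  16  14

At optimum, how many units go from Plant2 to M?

The minimum-cost plan:
  Plant1->K: 40 units
  Plant1->M: 30 units
  Plant2->M: 78 units
  Plant3->L: 16 units
Total cost = £1168.
So Plant2→M carries 78 units.

78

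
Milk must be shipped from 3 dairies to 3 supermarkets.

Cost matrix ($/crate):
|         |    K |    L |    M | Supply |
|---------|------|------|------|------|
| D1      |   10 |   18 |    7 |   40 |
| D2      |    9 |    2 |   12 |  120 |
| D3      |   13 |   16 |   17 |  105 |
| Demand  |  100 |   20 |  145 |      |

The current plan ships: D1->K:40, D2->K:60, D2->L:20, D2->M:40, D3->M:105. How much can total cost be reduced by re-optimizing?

340

Current plan cost = 40·10 + 60·9 + 20·2 + 40·12 + 105·17 = $3245.
Optimal plan:
  D1–M: 40 × $7 = $280
  D2–L: 20 × $2 = $40
  D2–M: 100 × $12 = $1200
  D3–K: 100 × $13 = $1300
  D3–M: 5 × $17 = $85
Optimal cost = $2905.
Saving = 3245 − 2905 = $340.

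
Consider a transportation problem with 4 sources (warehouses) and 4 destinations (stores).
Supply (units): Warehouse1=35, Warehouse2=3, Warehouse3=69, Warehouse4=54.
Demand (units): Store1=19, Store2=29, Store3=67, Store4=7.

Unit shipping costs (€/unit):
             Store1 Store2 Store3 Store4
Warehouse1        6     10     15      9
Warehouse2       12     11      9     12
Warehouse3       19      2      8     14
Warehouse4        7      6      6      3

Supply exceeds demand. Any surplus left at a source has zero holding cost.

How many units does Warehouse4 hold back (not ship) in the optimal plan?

Minimum-cost shipments:
  Warehouse1 to Store1: 19 × €6 = €114
  Warehouse3 to Store2: 29 × €2 = €58
  Warehouse3 to Store3: 20 × €8 = €160
  Warehouse4 to Store3: 47 × €6 = €282
  Warehouse4 to Store4: 7 × €3 = €21
Total cost = €635.
Warehouse4 ships 54 of its 54, leaving 0.

0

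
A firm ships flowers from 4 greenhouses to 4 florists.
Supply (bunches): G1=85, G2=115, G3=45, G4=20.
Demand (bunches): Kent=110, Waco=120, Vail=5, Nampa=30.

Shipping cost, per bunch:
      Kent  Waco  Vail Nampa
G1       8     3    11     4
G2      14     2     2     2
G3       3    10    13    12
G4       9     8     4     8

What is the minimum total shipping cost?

1025

An optimal shipping plan:
  G1→Kent: 50 × 8 = 400
  G1→Waco: 35 × 3 = 105
  G2→Waco: 85 × 2 = 170
  G2→Nampa: 30 × 2 = 60
  G3→Kent: 45 × 3 = 135
  G4→Kent: 15 × 9 = 135
  G4→Vail: 5 × 4 = 20
Total = 400 + 105 + 170 + 60 + 135 + 135 + 20 = 1025.
(Supply check: G1 ships 85; G2 ships 115; G3 ships 45; G4 ships 20.)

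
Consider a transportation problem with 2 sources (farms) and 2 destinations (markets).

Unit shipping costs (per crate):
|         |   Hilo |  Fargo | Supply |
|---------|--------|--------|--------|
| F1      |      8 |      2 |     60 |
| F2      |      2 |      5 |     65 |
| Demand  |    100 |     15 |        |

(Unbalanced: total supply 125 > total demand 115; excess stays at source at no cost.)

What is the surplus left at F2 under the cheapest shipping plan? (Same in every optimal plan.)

An optimal plan:
  F1 to Hilo: 35 × 8 = 280
  F1 to Fargo: 15 × 2 = 30
  F2 to Hilo: 65 × 2 = 130
Total cost = 440.
F2 ships 65 of its 65, leaving 0.

0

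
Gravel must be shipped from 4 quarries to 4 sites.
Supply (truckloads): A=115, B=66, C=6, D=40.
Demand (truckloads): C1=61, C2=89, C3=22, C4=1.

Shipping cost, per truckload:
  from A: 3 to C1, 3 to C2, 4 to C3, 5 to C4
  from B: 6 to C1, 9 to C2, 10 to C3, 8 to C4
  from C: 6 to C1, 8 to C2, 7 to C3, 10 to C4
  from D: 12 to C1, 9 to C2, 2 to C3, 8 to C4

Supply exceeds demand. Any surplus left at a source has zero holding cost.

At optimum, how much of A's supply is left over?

0

Minimum-cost shipments:
  A to C1: 26 × 3 = 78
  A to C2: 89 × 3 = 267
  B to C1: 35 × 6 = 210
  B to C4: 1 × 8 = 8
  D to C3: 22 × 2 = 44
Total cost = 607.
A ships 115 of its 115, leaving 0.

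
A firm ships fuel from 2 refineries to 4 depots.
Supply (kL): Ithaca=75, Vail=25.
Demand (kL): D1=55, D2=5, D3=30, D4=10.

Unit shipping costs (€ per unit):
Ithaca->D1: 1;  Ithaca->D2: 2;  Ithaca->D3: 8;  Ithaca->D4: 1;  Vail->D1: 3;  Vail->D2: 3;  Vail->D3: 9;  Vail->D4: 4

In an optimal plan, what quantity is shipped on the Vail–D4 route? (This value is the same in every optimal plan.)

The minimum-cost plan:
  Ithaca to D1: 55 kL
  Ithaca to D2: 5 kL
  Ithaca to D3: 5 kL
  Ithaca to D4: 10 kL
  Vail to D3: 25 kL
Total cost = €340.
The route Vail→D4 is not used.

0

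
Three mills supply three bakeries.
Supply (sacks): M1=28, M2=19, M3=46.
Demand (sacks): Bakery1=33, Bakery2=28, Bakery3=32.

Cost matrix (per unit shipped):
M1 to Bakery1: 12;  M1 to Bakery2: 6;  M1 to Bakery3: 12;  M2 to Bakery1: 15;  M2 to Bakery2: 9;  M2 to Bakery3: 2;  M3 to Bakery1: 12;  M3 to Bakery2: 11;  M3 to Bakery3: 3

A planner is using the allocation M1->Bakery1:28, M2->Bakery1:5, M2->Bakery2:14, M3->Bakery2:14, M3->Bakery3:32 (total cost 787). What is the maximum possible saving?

146

Current plan cost = 28·12 + 5·15 + 14·9 + 14·11 + 32·3 = 787.
Optimal plan:
  M1->Bakery2: 28 × 6 = 168
  M2->Bakery3: 19 × 2 = 38
  M3->Bakery1: 33 × 12 = 396
  M3->Bakery3: 13 × 3 = 39
Optimal cost = 641.
Saving = 787 − 641 = 146.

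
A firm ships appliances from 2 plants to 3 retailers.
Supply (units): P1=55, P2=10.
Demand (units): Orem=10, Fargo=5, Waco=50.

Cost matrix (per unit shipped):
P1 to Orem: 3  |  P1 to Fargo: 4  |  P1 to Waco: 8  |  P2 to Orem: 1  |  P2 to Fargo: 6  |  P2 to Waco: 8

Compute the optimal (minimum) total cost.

An optimal shipping plan:
  P1–Fargo: 5 units
  P1–Waco: 50 units
  P2–Orem: 10 units
Total cost = 430.

430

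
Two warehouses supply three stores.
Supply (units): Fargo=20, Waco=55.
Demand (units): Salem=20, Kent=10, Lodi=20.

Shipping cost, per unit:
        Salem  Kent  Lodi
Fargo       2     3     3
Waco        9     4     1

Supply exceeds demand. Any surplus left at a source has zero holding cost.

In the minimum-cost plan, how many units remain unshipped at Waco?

25

An optimal plan:
  Fargo→Salem: 20 × 2 = 40
  Waco→Kent: 10 × 4 = 40
  Waco→Lodi: 20 × 1 = 20
Total cost = 100.
Waco ships 30 of its 55, leaving 25.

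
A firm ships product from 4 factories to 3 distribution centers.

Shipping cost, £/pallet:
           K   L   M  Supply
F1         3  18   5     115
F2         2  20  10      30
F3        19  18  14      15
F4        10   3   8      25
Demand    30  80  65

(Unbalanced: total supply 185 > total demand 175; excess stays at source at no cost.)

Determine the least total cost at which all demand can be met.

1450

Optimal allocation:
  F1–L: 40 × £18 = £720
  F1–M: 65 × £5 = £325
  F2–K: 30 × £2 = £60
  F3–L: 15 × £18 = £270
  F4–L: 25 × £3 = £75
Total = 720 + 325 + 60 + 270 + 75 = £1450.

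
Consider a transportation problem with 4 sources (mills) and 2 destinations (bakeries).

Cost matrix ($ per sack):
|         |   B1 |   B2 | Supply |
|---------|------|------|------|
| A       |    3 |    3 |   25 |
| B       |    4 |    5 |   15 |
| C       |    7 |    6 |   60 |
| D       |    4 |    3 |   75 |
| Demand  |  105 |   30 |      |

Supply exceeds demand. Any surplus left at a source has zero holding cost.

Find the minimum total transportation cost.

545

A cheapest plan:
  A→B1: 25 × $3 = $75
  B→B1: 15 × $4 = $60
  C→B1: 20 × $7 = $140
  D→B1: 45 × $4 = $180
  D→B2: 30 × $3 = $90
Total = 75 + 60 + 140 + 180 + 90 = $545.
(Supply check: A ships 25; B ships 15; C ships 20; D ships 75.)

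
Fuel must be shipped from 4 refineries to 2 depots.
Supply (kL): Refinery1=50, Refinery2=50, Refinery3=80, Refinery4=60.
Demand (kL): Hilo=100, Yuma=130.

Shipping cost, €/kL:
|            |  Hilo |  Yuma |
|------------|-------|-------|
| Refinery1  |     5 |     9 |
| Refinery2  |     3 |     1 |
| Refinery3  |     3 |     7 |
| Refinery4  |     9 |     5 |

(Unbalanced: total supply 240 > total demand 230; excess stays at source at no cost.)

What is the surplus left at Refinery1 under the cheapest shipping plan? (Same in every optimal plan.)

10

Minimum-cost shipments:
  Refinery1->Hilo: 20 × €5 = €100
  Refinery1->Yuma: 20 × €9 = €180
  Refinery2->Yuma: 50 × €1 = €50
  Refinery3->Hilo: 80 × €3 = €240
  Refinery4->Yuma: 60 × €5 = €300
Total cost = €870.
Refinery1 ships 40 of its 50, leaving 10.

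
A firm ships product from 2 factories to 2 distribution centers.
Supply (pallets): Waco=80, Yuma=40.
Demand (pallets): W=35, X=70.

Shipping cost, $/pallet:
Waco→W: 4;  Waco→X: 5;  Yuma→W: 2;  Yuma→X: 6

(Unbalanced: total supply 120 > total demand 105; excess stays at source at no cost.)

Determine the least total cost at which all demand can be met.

A cheapest plan:
  Waco to X: 70 pallets
  Yuma to W: 35 pallets
Total cost = $420.

420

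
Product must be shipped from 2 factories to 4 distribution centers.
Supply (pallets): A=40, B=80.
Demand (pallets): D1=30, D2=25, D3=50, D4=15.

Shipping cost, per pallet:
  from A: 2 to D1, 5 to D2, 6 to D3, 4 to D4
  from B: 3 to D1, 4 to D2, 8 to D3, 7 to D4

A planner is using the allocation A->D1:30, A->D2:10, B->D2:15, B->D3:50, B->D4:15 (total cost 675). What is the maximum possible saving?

Current plan cost = 30·2 + 10·5 + 15·4 + 50·8 + 15·7 = 675.
Optimal plan:
  A to D3: 25 × 6 = 150
  A to D4: 15 × 4 = 60
  B to D1: 30 × 3 = 90
  B to D2: 25 × 4 = 100
  B to D3: 25 × 8 = 200
Optimal cost = 600.
Saving = 675 − 600 = 75.

75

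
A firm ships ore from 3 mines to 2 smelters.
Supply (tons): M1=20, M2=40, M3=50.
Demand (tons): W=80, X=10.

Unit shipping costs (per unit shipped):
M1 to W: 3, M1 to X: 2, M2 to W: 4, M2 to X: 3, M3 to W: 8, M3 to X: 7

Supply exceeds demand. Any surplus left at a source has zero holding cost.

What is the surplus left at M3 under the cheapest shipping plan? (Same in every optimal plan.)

An optimal plan:
  M1->W: 10 × 3 = 30
  M1->X: 10 × 2 = 20
  M2->W: 40 × 4 = 160
  M3->W: 30 × 8 = 240
Total cost = 450.
M3 ships 30 of its 50, leaving 20.

20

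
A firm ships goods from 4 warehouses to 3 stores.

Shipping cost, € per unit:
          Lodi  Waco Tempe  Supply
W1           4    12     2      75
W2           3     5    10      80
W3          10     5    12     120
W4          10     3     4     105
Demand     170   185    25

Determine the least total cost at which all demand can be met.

1555

Optimal allocation:
  W1–Lodi: 75 × €4 = €300
  W2–Lodi: 80 × €3 = €240
  W3–Lodi: 15 × €10 = €150
  W3–Waco: 105 × €5 = €525
  W4–Waco: 80 × €3 = €240
  W4–Tempe: 25 × €4 = €100
Total = 300 + 240 + 150 + 525 + 240 + 100 = €1555.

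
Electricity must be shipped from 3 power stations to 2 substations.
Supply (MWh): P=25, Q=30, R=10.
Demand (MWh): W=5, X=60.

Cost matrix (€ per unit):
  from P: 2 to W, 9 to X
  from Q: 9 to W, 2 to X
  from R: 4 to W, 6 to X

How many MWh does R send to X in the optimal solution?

10

Solving gives:
  P→W: 5 × €2 = €10
  P→X: 20 × €9 = €180
  Q→X: 30 × €2 = €60
  R→X: 10 × €6 = €60
Total cost = €310.
So R→X carries 10 MWh.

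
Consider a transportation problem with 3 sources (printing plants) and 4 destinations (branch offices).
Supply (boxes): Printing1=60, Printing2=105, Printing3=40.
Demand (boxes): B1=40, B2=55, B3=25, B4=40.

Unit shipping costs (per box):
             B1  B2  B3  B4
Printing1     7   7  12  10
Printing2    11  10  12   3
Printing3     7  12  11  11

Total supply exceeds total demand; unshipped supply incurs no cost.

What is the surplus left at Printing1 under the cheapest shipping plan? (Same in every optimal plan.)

Minimum-cost shipments:
  Printing1→B1: 5 × 7 = 35
  Printing1→B2: 55 × 7 = 385
  Printing2→B3: 20 × 12 = 240
  Printing2→B4: 40 × 3 = 120
  Printing3→B1: 35 × 7 = 245
  Printing3→B3: 5 × 11 = 55
Total cost = 1080.
Printing1 ships 60 of its 60, leaving 0.

0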